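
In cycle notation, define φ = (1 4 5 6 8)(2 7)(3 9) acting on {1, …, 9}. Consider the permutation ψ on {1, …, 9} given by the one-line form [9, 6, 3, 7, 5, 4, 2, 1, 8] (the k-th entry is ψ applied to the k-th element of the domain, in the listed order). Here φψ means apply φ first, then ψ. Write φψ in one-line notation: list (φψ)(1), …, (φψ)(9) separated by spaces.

Chase each element through φ then ψ: 1 → 4 → 7; 2 → 7 → 2; 3 → 9 → 8; 4 → 5 → 5; 5 → 6 → 4; 6 → 8 → 1; 7 → 2 → 6; 8 → 1 → 9; 9 → 3 → 3.
So φψ in one-line form is 7 2 8 5 4 1 6 9 3.

7 2 8 5 4 1 6 9 3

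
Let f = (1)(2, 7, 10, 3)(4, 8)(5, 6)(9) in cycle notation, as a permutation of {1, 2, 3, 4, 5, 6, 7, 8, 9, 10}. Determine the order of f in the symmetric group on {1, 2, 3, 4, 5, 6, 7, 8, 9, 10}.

4

The disjoint cycles have lengths 4, 2, 2, 1, 1.
The order of f is the least common multiple of its cycle lengths: lcm(4, 2, 2) = 4.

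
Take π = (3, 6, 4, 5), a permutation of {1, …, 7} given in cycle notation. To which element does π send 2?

2 does not appear in any cycle of π, so it is a fixed point: π(2) = 2.

2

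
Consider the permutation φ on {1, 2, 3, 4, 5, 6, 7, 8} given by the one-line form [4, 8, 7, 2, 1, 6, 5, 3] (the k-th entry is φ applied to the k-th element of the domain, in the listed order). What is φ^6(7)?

Tracing 7 → 5 → … returns to 7 after 7 steps, so 7 lies in a 7-cycle (1 4 2 8 3 7 5).
Stepping 6 places around the cycle: 7 → 5 → 1 → 4 → 2 → 8 → 3.

3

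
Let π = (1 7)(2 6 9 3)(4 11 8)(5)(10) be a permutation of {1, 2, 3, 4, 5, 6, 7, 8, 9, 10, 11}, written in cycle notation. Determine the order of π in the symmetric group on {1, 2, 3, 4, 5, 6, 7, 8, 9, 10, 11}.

The disjoint cycles have lengths 4, 3, 2, 1, 1.
Since disjoint cycles commute, ord(π) = lcm(4, 3, 2) = 12.

12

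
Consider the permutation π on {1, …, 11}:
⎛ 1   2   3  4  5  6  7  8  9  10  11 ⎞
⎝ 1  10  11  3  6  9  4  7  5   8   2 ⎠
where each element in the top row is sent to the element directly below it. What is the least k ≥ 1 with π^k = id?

Writing π as disjoint cycles, the cycle lengths are 7, 3, 1.
The order of π is the least common multiple of its cycle lengths: lcm(7, 3) = 21.

21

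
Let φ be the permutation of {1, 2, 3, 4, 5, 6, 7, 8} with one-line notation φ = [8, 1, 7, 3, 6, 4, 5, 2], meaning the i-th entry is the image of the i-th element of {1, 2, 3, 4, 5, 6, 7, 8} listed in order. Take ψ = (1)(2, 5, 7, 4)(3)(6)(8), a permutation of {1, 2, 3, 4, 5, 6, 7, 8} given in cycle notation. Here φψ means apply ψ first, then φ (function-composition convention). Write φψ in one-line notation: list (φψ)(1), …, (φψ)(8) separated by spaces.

(φψ)(x) = φ(ψ(x)). Computing each image: φ(ψ(1)) = φ(1) = 8, φ(ψ(2)) = φ(5) = 6, φ(ψ(3)) = φ(3) = 7, φ(ψ(4)) = φ(2) = 1, φ(ψ(5)) = φ(7) = 5, φ(ψ(6)) = φ(6) = 4, φ(ψ(7)) = φ(4) = 3, φ(ψ(8)) = φ(8) = 2.
Hence φψ = [8 6 7 1 5 4 3 2].

8 6 7 1 5 4 3 2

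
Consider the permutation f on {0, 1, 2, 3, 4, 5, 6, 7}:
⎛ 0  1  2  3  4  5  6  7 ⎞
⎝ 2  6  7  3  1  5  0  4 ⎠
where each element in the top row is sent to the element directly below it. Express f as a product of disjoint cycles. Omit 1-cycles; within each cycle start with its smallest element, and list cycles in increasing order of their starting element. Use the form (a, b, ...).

Start at 0 and follow images: 0 → 2 → 7 → 4 → 1 → 6 → 0, giving the cycle (0, 2, 7, 4, 1, 6).
Repeating from the next unused element and collecting all non-trivial cycles gives (0, 2, 7, 4, 1, 6).

(0, 2, 7, 4, 1, 6)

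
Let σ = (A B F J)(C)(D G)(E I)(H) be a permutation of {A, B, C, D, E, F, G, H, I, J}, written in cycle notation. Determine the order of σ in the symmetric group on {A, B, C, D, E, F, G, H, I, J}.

4

The disjoint cycles have lengths 4, 2, 2, 1, 1.
The order of σ is the least common multiple of its cycle lengths: lcm(4, 2, 2) = 4.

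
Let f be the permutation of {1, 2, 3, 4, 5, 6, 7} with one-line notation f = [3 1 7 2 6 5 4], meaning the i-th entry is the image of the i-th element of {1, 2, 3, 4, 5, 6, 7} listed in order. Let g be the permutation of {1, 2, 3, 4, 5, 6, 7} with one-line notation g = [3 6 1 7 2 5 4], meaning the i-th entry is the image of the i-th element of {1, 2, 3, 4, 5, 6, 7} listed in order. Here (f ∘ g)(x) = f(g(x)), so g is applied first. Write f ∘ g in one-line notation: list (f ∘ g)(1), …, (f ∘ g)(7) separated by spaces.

7 5 3 4 1 6 2

For each element, apply g then f: 1 → 3 → 7; 2 → 6 → 5; 3 → 1 → 3; 4 → 7 → 4; 5 → 2 → 1; 6 → 5 → 6; 7 → 4 → 2.
Collecting the images, f ∘ g = [7 5 3 4 1 6 2].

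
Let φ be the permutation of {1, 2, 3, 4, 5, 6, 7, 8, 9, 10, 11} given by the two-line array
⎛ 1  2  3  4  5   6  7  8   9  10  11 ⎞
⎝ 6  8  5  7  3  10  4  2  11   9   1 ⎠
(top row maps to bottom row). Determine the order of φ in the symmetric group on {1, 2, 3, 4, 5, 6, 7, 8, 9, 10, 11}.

10

The disjoint-cycle form of φ has cycle lengths 5, 2, 2, 2.
The order of φ is the least common multiple of its cycle lengths: lcm(5, 2, 2, 2) = 10.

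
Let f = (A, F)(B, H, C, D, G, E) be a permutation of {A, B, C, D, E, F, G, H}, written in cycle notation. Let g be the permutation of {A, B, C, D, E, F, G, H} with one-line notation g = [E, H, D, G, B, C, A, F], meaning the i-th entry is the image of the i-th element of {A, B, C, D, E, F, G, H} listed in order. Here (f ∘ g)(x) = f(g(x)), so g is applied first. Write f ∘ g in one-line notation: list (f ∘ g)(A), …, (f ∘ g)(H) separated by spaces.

Chase each element through g then f: A → E → B; B → H → C; C → D → G; D → G → E; E → B → H; F → C → D; G → A → F; H → F → A.
So f ∘ g in one-line form is B C G E H D F A.

B C G E H D F A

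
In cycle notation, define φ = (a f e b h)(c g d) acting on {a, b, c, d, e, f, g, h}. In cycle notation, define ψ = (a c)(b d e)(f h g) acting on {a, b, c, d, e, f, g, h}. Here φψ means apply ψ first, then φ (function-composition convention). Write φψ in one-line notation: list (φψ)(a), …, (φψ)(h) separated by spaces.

(φψ)(x) = φ(ψ(x)). Computing each image: φ(ψ(a)) = φ(c) = g, φ(ψ(b)) = φ(d) = c, φ(ψ(c)) = φ(a) = f, φ(ψ(d)) = φ(e) = b, φ(ψ(e)) = φ(b) = h, φ(ψ(f)) = φ(h) = a, φ(ψ(g)) = φ(f) = e, φ(ψ(h)) = φ(g) = d.
Hence φψ = [g c f b h a e d].

g c f b h a e d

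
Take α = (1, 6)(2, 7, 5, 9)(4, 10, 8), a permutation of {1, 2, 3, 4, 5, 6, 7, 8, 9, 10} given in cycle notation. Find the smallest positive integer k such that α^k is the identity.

The disjoint cycles have lengths 4, 3, 2, 1.
Since disjoint cycles commute, ord(α) = lcm(4, 3, 2) = 12.

12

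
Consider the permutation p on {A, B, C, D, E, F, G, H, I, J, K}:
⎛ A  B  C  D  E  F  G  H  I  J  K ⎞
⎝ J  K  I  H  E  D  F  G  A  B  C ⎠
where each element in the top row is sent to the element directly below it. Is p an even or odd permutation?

In disjoint-cycle form the cycle lengths are 6, 4, 1.
A cycle of length ℓ contributes ℓ−1 transpositions, so p is a product of 5 + 3 = 8 transpositions — even.

even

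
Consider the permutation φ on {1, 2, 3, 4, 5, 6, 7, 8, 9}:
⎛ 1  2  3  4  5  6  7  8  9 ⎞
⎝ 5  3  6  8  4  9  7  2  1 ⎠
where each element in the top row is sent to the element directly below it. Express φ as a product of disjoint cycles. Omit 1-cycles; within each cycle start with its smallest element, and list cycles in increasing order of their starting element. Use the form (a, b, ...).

(1, 5, 4, 8, 2, 3, 6, 9)

From 1: 1 → 5 → 4 → 8 → 2 → 3 → 6 → 9 → 1, closing the cycle (1, 5, 4, 8, 2, 3, 6, 9).
Continuing from each remaining unvisited element yields (1, 5, 4, 8, 2, 3, 6, 9).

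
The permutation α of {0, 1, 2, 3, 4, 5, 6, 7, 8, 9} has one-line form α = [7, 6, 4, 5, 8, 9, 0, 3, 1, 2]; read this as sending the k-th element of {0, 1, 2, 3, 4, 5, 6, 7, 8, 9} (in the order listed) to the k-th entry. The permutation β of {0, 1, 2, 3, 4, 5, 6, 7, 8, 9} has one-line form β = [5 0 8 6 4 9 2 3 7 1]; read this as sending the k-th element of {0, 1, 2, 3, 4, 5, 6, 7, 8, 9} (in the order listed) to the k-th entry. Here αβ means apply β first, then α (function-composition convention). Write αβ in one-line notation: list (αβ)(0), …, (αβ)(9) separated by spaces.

(αβ)(x) = α(β(x)). Computing each image: α(β(0)) = α(5) = 9, α(β(1)) = α(0) = 7, α(β(2)) = α(8) = 1, α(β(3)) = α(6) = 0, α(β(4)) = α(4) = 8, α(β(5)) = α(9) = 2, α(β(6)) = α(2) = 4, α(β(7)) = α(3) = 5, α(β(8)) = α(7) = 3, α(β(9)) = α(1) = 6.
Hence αβ = [9 7 1 0 8 2 4 5 3 6].

9 7 1 0 8 2 4 5 3 6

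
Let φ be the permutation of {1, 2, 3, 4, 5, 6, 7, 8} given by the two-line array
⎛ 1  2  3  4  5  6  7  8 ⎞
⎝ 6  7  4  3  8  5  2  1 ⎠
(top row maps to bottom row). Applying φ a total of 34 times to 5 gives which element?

1

Tracing 5 → 8 → … returns to 5 after 4 steps, so 5 lies in a 4-cycle (1, 6, 5, 8).
Since the cycle has length 4, φ^34 acts on it the same as φ^2 (34 mod 4 = 2).
Stepping 2 places around the cycle: 5 → 8 → 1.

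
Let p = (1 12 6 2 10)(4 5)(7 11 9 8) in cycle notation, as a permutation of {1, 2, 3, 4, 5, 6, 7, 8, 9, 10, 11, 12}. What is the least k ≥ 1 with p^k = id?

20

The disjoint cycles have lengths 5, 4, 2, 1.
The order is lcm(5, 4, 2) = 20.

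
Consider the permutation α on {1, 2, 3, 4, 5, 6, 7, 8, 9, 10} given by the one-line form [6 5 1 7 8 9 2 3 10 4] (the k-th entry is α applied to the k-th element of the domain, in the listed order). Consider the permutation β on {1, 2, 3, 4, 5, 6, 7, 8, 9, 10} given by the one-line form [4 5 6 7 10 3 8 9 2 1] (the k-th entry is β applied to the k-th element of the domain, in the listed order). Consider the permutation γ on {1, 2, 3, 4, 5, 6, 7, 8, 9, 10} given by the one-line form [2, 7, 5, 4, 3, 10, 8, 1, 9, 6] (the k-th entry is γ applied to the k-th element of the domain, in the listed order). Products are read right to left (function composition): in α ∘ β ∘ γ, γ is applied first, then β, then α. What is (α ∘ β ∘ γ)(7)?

10

Chase 7: γ(7) = 8; β(8) = 9; α(9) = 10. Hence (α ∘ β ∘ γ)(7) = 10.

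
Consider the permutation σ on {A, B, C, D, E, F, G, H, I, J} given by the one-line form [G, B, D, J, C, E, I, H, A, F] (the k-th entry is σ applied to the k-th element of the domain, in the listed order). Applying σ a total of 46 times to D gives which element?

Tracing D → J → … returns to D after 5 steps, so D lies in a 5-cycle (C D J F E).
On a 5-cycle, σ^5 is the identity, so σ^46 = σ^1 there (46 ≡ 1 mod 5).
Advancing 1 step from D: D → J.

J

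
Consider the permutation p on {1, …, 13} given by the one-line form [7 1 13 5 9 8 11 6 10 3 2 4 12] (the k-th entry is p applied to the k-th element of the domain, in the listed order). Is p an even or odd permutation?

even

In disjoint-cycle form the cycle lengths are 7, 4, 2.
A cycle is odd iff its length is even; p has 2 even-length cycles, so sgn(p) = (−1)^2 and p is even.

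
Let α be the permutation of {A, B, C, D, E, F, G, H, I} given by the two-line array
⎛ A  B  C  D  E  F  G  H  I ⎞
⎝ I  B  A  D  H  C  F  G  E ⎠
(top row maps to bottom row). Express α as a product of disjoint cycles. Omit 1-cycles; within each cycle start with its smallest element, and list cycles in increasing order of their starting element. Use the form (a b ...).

Start at A and follow images: A → I → E → H → G → F → C → A, giving the cycle (A I E H G F C).
Repeating from the next unused element and collecting all non-trivial cycles gives (A I E H G F C).

(A I E H G F C)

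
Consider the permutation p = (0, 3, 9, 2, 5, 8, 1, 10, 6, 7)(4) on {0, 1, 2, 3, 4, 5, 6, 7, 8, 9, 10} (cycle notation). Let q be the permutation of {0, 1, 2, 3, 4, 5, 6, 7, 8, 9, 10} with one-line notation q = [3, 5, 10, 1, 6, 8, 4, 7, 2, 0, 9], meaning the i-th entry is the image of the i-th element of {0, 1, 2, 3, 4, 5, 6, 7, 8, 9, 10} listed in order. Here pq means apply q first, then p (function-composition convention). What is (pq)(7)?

q(7) = 7, then p(7) = 0; composing gives (pq)(7) = 0.

0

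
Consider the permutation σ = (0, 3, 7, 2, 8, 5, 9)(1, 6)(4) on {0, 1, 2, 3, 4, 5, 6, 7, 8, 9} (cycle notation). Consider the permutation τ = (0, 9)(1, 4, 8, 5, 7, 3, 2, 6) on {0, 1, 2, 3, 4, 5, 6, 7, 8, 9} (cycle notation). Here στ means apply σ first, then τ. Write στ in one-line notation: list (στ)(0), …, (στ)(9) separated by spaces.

Chase each element through σ then τ: 0 → 3 → 2; 1 → 6 → 1; 2 → 8 → 5; 3 → 7 → 3; 4 → 4 → 8; 5 → 9 → 0; 6 → 1 → 4; 7 → 2 → 6; 8 → 5 → 7; 9 → 0 → 9.
Collecting the images, στ = [2 1 5 3 8 0 4 6 7 9].

2 1 5 3 8 0 4 6 7 9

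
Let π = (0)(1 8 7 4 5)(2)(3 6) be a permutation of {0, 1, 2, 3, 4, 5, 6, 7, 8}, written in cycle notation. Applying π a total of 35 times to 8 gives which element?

8 lies in the 5-cycle (1 8 7 4 5).
On a 5-cycle, π^5 is the identity, so π^35 = π^0 there (35 ≡ 0 mod 5).
So π^35(8) = 8.

8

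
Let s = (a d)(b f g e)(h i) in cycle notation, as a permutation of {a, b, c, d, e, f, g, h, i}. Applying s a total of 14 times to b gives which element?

g

b lies in the 4-cycle (b f g e).
Powers repeat with period 4 on this cycle, and 14 mod 4 = 2, so s^14(b) = s^2(b).
Advancing 2 steps from b: b → f → g.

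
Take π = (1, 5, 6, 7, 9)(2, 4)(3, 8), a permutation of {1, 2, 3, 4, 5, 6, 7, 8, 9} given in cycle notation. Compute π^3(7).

7 lies in the 5-cycle (1, 5, 6, 7, 9).
Stepping 3 places around the cycle: 7 → 9 → 1 → 5.

5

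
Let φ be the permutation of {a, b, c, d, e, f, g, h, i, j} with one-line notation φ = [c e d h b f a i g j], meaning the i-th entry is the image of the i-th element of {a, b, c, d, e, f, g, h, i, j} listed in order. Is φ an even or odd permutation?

even

In disjoint-cycle form the cycle lengths are 6, 2, 1, 1.
A cycle of length ℓ contributes ℓ−1 transpositions, so φ is a product of 5 + 1 = 6 transpositions — even.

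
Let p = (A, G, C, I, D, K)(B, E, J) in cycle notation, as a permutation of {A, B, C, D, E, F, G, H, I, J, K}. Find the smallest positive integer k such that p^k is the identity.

The disjoint cycles have lengths 6, 3, 1, 1.
Since disjoint cycles commute, ord(p) = lcm(6, 3) = 6.

6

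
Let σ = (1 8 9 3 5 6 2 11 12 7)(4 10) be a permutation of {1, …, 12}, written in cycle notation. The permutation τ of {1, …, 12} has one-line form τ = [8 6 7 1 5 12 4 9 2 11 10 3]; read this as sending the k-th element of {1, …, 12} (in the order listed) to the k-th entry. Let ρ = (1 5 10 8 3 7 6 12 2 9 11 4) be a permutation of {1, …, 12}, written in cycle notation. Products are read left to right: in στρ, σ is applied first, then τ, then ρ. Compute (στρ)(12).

1

(στρ)(12) = ρ(τ(σ(12))). σ(12) = 7, then τ(7) = 4, then ρ(4) = 1, so the result is 1.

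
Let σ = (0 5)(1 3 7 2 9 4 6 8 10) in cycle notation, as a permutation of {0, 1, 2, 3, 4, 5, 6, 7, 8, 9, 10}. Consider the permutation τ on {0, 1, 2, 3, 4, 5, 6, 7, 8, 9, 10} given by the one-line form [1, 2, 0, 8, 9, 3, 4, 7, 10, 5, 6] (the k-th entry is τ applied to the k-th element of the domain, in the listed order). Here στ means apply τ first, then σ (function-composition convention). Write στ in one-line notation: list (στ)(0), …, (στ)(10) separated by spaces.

3 9 5 10 4 7 6 2 1 0 8

(στ)(x) = σ(τ(x)). Computing each image: σ(τ(0)) = σ(1) = 3, σ(τ(1)) = σ(2) = 9, σ(τ(2)) = σ(0) = 5, σ(τ(3)) = σ(8) = 10, σ(τ(4)) = σ(9) = 4, σ(τ(5)) = σ(3) = 7, σ(τ(6)) = σ(4) = 6, σ(τ(7)) = σ(7) = 2, σ(τ(8)) = σ(10) = 1, σ(τ(9)) = σ(5) = 0, σ(τ(10)) = σ(6) = 8.
Hence στ = [3 9 5 10 4 7 6 2 1 0 8].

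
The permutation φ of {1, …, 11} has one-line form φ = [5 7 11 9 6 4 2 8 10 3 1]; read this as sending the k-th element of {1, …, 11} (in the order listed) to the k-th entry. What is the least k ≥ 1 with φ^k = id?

Writing φ as disjoint cycles, the cycle lengths are 8, 2, 1.
The order of φ is the least common multiple of its cycle lengths: lcm(8, 2) = 8.

8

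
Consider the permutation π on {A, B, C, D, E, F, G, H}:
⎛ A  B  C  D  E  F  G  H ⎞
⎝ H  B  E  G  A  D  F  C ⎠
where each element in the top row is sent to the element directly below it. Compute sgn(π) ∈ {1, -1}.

-1

In disjoint-cycle form the cycle lengths are 4, 3, 1.
A cycle of length ℓ contributes ℓ−1 transpositions, so π is a product of 3 + 2 = 5 transpositions — odd.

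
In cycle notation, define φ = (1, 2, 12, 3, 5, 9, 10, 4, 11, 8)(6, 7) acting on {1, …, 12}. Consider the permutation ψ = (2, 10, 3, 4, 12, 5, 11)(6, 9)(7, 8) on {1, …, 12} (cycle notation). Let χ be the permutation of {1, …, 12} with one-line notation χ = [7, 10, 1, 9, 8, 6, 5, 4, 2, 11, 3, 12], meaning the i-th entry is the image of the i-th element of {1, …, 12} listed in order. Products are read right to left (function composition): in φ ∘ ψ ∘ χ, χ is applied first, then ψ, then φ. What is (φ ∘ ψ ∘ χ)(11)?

11

(φ ∘ ψ ∘ χ)(11) = φ(ψ(χ(11))). χ(11) = 3, then ψ(3) = 4, then φ(4) = 11, so the result is 11.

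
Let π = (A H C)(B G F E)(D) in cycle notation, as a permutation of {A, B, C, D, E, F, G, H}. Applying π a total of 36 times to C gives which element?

C lies in the 3-cycle (A H C).
On a 3-cycle, π^3 is the identity, so π^36 = π^0 there (36 ≡ 0 mod 3).
So π^36(C) = C.

C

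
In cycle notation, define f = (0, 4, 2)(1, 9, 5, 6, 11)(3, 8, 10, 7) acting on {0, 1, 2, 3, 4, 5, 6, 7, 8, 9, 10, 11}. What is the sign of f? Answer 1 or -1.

The cycle lengths are 5, 4, 3.
A cycle is odd iff its length is even; f has 1 even-length cycle, so sgn(f) = (−1)^1 and f is odd.

-1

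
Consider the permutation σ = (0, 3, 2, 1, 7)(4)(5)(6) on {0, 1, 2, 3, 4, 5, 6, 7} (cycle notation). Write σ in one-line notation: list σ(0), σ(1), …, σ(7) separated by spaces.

3 7 1 2 4 5 6 0

Reading each image from the cycles: 0→3, 1→7, 2→1, 3→2, 4→4, 5→5, 6→6, 7→0.
So the one-line form is 3 7 1 2 4 5 6 0.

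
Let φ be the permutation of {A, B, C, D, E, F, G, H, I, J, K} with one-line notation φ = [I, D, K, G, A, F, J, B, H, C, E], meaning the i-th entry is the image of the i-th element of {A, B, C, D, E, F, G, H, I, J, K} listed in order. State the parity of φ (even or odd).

odd

In disjoint-cycle form the cycle lengths are 10, 1.
A cycle is odd iff its length is even; φ has 1 even-length cycle, so sgn(φ) = (−1)^1 and φ is odd.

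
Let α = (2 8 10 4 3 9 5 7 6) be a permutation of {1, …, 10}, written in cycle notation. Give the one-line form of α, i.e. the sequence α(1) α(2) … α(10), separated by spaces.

Image by image: 1↦1, 2↦8, 3↦9, 4↦3, 5↦7, 6↦2, 7↦6, 8↦10, 9↦5, 10↦4.
Listing these in domain order gives 1 8 9 3 7 2 6 10 5 4.

1 8 9 3 7 2 6 10 5 4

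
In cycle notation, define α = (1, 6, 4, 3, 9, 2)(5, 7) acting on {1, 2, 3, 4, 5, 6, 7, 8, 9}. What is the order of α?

6

The disjoint cycles have lengths 6, 2, 1.
Since disjoint cycles commute, ord(α) = lcm(6, 2) = 6.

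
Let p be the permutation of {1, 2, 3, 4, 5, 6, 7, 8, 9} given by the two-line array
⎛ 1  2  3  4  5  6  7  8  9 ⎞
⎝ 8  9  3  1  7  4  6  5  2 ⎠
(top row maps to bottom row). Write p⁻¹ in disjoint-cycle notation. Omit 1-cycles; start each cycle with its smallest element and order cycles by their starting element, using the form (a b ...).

First write p in disjoint cycles: (1 8 5 7 6 4)(2 9).
The inverse reverses every cycle; in canonical form, p⁻¹ = (1 4 6 7 5 8)(2 9).

(1 4 6 7 5 8)(2 9)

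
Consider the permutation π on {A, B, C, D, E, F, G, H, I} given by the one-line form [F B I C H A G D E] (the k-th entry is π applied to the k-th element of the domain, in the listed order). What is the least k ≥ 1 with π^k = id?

10

The disjoint-cycle form of π has cycle lengths 5, 2, 1, 1.
Since disjoint cycles commute, ord(π) = lcm(5, 2) = 10.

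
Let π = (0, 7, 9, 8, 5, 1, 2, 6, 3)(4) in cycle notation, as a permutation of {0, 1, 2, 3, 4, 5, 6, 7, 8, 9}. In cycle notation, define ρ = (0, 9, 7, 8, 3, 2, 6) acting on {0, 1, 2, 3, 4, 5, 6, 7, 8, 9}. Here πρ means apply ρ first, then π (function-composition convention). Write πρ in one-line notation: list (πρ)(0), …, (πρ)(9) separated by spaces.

8 2 3 6 4 1 7 5 0 9

Chase each element through ρ then π: 0 → 9 → 8; 1 → 1 → 2; 2 → 6 → 3; 3 → 2 → 6; 4 → 4 → 4; 5 → 5 → 1; 6 → 0 → 7; 7 → 8 → 5; 8 → 3 → 0; 9 → 7 → 9.
So πρ in one-line form is 8 2 3 6 4 1 7 5 0 9.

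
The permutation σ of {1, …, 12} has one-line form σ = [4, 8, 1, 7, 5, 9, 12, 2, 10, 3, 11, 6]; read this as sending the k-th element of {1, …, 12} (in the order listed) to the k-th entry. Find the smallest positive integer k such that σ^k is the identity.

8

Writing σ as disjoint cycles, the cycle lengths are 8, 2, 1, 1.
The order is lcm(8, 2) = 8.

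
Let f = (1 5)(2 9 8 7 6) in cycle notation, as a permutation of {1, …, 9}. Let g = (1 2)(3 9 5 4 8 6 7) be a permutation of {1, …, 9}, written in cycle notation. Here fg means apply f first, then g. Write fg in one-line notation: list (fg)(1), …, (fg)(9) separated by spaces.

For each element, apply f then g: 1 → 5 → 4; 2 → 9 → 5; 3 → 3 → 9; 4 → 4 → 8; 5 → 1 → 2; 6 → 2 → 1; 7 → 6 → 7; 8 → 7 → 3; 9 → 8 → 6.
So fg in one-line form is 4 5 9 8 2 1 7 3 6.

4 5 9 8 2 1 7 3 6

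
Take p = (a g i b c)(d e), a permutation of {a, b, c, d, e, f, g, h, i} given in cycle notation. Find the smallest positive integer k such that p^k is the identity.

The cycle type of p is (5, 2, 1, 1).
The order is lcm(5, 2) = 10.

10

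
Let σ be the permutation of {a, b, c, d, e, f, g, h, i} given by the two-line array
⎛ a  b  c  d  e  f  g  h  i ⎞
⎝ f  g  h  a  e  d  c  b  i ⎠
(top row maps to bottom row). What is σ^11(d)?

Tracing d → a → … returns to d after 3 steps, so d lies in a 3-cycle (a f d).
On a 3-cycle, σ^3 is the identity, so σ^11 = σ^2 there (11 ≡ 2 mod 3).
Stepping 2 places around the cycle: d → a → f.

f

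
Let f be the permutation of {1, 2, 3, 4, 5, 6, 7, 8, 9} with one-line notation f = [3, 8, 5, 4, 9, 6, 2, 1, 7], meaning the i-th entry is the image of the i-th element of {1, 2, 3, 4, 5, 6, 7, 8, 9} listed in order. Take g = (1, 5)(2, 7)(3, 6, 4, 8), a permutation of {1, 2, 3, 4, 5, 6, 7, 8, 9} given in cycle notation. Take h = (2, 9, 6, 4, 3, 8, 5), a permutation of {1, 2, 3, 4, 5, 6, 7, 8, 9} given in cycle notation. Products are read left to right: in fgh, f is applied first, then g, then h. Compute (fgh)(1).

4

Apply the permutations in order: f(1) = 3, then g(3) = 6, then h(6) = 4. So (fgh)(1) = 4.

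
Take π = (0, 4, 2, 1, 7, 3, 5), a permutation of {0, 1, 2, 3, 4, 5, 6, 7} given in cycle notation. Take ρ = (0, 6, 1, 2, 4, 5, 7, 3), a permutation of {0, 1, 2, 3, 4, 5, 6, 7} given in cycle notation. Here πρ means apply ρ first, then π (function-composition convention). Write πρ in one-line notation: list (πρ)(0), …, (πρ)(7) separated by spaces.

(πρ)(x) = π(ρ(x)). Computing each image: π(ρ(0)) = π(6) = 6, π(ρ(1)) = π(2) = 1, π(ρ(2)) = π(4) = 2, π(ρ(3)) = π(0) = 4, π(ρ(4)) = π(5) = 0, π(ρ(5)) = π(7) = 3, π(ρ(6)) = π(1) = 7, π(ρ(7)) = π(3) = 5.
Hence πρ = [6 1 2 4 0 3 7 5].

6 1 2 4 0 3 7 5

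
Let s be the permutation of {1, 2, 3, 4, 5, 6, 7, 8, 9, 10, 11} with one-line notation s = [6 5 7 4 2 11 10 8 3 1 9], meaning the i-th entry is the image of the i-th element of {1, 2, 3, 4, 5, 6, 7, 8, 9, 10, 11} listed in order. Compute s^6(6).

1

Tracing 6 → 11 → … returns to 6 after 7 steps, so 6 lies in a 7-cycle (1 6 11 9 3 7 10).
Stepping 6 places around the cycle: 6 → 11 → 9 → 3 → 7 → 10 → 1.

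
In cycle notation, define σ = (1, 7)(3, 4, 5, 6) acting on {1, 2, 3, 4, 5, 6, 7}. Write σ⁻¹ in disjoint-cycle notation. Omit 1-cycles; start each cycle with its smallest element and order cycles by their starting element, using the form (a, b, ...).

(1, 7)(3, 6, 5, 4)

The inverse reverses each cycle.
After reversing and putting each cycle's least element first, σ⁻¹ = (1, 7)(3, 6, 5, 4).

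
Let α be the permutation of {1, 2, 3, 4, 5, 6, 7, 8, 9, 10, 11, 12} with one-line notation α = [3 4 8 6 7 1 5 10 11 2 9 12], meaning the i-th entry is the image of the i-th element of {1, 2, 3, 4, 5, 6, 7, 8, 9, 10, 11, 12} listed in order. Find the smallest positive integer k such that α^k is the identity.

14

Writing α as disjoint cycles, the cycle lengths are 7, 2, 2, 1.
Since disjoint cycles commute, ord(α) = lcm(7, 2, 2) = 14.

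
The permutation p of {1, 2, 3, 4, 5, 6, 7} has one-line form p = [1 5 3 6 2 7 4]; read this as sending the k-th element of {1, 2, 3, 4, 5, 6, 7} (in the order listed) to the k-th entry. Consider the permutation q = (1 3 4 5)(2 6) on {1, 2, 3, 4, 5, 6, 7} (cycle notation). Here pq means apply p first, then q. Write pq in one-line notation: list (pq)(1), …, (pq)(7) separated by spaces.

Chase each element through p then q: 1 → 1 → 3; 2 → 5 → 1; 3 → 3 → 4; 4 → 6 → 2; 5 → 2 → 6; 6 → 7 → 7; 7 → 4 → 5.
Collecting the images, pq = [3 1 4 2 6 7 5].

3 1 4 2 6 7 5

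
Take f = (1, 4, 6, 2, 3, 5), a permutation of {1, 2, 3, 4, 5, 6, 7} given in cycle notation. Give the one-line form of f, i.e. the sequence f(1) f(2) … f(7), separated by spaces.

Reading each image from the cycles: 1→4, 2→3, 3→5, 4→6, 5→1, 6→2, 7→7.
Listing these in domain order gives 4 3 5 6 1 2 7.

4 3 5 6 1 2 7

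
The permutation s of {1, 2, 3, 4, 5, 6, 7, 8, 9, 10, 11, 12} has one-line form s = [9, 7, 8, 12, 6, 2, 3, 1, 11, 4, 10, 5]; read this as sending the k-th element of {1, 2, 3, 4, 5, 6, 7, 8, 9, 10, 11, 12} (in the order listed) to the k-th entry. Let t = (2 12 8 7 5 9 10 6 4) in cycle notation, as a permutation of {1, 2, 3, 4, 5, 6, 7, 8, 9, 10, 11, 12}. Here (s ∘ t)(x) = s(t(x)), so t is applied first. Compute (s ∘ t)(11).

10

(s ∘ t)(11) = s(t(11)). t(11) = 11, then s(11) = 10. So (s ∘ t)(11) = 10.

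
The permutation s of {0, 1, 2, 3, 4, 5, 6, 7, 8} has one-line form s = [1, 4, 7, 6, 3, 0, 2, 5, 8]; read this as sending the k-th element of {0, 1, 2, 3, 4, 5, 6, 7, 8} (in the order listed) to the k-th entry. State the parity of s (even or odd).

odd

In disjoint-cycle form the cycle lengths are 8, 1.
A cycle of length ℓ contributes ℓ−1 transpositions, so s is a product of 7 transpositions — odd.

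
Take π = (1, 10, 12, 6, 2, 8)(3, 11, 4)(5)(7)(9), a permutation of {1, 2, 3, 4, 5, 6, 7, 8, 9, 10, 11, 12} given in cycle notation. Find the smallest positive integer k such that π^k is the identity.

6

The disjoint cycles have lengths 6, 3, 1, 1, 1.
The order of π is the least common multiple of its cycle lengths: lcm(6, 3) = 6.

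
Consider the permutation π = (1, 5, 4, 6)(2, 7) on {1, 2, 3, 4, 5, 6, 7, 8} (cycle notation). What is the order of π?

4

The disjoint cycles have lengths 4, 2, 1, 1.
The order of π is the least common multiple of its cycle lengths: lcm(4, 2) = 4.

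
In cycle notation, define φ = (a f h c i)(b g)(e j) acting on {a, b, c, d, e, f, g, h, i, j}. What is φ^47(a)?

a lies in the 5-cycle (a f h c i).
On a 5-cycle, φ^5 is the identity, so φ^47 = φ^2 there (47 ≡ 2 mod 5).
Advancing 2 steps from a: a → f → h.

h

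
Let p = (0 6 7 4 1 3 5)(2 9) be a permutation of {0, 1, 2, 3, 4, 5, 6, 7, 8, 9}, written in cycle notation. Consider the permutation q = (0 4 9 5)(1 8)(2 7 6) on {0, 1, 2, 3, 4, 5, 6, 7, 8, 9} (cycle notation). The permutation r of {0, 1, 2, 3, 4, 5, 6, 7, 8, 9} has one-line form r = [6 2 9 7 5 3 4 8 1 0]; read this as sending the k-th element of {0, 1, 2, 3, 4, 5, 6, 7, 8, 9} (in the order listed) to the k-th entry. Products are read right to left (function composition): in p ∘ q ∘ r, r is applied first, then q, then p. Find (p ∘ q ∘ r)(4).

6

Apply the permutations in order: r(4) = 5, then q(5) = 0, then p(0) = 6. So (p ∘ q ∘ r)(4) = 6.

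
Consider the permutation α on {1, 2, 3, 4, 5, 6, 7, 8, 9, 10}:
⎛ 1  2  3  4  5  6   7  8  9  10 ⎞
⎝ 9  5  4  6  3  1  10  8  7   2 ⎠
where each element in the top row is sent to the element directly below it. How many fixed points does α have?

The fixed points (elements with α(x) = x) are {8}, so there is 1.

1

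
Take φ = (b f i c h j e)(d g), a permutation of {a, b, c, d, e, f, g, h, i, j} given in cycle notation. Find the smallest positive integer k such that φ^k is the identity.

14

The disjoint cycles have lengths 7, 2, 1.
The order is lcm(7, 2) = 14.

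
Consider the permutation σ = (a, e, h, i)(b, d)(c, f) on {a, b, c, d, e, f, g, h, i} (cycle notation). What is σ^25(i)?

i lies in the 4-cycle (a, e, h, i).
Powers repeat with period 4 on this cycle, and 25 mod 4 = 1, so σ^25(i) = σ^1(i).
Advancing 1 step from i: i → a.

a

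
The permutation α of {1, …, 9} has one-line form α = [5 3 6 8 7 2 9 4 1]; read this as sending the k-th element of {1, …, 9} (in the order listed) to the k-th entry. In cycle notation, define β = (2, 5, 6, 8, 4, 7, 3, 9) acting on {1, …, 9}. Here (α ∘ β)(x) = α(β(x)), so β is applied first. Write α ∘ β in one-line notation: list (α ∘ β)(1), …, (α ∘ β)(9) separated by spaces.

(α ∘ β)(x) = α(β(x)). Computing each image: α(β(1)) = α(1) = 5, α(β(2)) = α(5) = 7, α(β(3)) = α(9) = 1, α(β(4)) = α(7) = 9, α(β(5)) = α(6) = 2, α(β(6)) = α(8) = 4, α(β(7)) = α(3) = 6, α(β(8)) = α(4) = 8, α(β(9)) = α(2) = 3.
Hence α ∘ β = [5 7 1 9 2 4 6 8 3].

5 7 1 9 2 4 6 8 3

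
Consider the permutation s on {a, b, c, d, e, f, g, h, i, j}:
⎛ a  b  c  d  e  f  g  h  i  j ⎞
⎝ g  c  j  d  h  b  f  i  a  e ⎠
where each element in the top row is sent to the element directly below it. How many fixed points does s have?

The fixed points (elements with s(x) = x) are {d}, so there is 1.

1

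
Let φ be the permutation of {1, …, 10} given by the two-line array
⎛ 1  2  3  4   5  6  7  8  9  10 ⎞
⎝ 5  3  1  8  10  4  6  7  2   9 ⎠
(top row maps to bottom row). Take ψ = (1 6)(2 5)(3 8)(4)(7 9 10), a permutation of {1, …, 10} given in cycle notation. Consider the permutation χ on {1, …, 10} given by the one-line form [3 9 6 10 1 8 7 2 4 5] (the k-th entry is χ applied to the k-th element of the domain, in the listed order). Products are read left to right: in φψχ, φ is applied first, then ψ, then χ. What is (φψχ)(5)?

7

(φψχ)(5) = χ(ψ(φ(5))). φ(5) = 10, then ψ(10) = 7, then χ(7) = 7, so the result is 7.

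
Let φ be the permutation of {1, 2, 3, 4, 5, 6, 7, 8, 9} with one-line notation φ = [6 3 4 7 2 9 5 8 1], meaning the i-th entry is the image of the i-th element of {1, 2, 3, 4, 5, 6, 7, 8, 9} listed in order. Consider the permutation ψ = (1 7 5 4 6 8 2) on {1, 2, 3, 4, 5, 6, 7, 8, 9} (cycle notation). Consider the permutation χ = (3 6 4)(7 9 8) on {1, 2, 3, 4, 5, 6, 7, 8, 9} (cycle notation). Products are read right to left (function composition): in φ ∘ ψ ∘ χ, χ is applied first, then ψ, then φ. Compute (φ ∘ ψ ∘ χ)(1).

5

Chase 1: χ(1) = 1; ψ(1) = 7; φ(7) = 5. Hence (φ ∘ ψ ∘ χ)(1) = 5.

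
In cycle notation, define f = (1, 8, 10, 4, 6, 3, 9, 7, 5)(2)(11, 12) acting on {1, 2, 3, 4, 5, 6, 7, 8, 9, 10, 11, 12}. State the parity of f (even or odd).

odd

The cycle lengths are 9, 2, 1.
A cycle is odd iff its length is even; f has 1 even-length cycle, so sgn(f) = (−1)^1 and f is odd.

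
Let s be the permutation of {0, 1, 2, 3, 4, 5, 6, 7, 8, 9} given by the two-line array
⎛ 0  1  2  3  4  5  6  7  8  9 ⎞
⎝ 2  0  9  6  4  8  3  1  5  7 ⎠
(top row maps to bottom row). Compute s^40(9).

9

Tracing 9 → 7 → … returns to 9 after 5 steps, so 9 lies in a 5-cycle (0, 2, 9, 7, 1).
Powers repeat with period 5 on this cycle, and 40 mod 5 = 0, so s^40(9) = s^0(9).
So s^40(9) = 9.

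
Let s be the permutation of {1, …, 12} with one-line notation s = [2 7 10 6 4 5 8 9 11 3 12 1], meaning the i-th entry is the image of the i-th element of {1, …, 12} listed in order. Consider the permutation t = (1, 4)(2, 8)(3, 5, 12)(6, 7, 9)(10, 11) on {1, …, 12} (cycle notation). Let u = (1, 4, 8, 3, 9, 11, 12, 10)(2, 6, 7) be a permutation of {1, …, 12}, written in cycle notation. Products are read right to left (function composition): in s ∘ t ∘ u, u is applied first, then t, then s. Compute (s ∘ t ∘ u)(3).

(s ∘ t ∘ u)(3) = s(t(u(3))). u(3) = 9, then t(9) = 6, then s(6) = 5, so the result is 5.

5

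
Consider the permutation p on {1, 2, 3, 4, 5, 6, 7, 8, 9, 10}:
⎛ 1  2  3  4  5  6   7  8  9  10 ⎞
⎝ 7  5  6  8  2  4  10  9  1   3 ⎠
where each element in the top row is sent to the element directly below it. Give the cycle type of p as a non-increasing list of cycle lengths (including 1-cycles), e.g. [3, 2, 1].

The disjoint cycles are (1 7 10 3 6 4 8 9)(2 5), with lengths 8, 2 in non-increasing order.

[8, 2]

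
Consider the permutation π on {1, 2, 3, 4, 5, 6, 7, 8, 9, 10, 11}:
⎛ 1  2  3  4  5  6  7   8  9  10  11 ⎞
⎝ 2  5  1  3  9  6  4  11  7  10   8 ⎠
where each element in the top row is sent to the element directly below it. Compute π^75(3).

Tracing 3 → 1 → … returns to 3 after 7 steps, so 3 lies in a 7-cycle (1 2 5 9 7 4 3).
Powers repeat with period 7 on this cycle, and 75 mod 7 = 5, so π^75(3) = π^5(3).
Stepping 5 places around the cycle: 3 → 1 → 2 → 5 → 9 → 7.

7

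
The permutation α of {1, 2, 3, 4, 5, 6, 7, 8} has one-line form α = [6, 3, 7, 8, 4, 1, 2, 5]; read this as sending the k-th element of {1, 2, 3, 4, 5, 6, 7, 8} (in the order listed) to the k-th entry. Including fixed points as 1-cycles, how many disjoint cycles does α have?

3

The cycle decomposition is (1 6)(2 3 7)(4 8 5), which has 3 cycles (counting 1-cycles).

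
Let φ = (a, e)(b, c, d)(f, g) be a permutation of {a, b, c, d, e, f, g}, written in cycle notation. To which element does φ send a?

e

Within (a, e), a ↦ e.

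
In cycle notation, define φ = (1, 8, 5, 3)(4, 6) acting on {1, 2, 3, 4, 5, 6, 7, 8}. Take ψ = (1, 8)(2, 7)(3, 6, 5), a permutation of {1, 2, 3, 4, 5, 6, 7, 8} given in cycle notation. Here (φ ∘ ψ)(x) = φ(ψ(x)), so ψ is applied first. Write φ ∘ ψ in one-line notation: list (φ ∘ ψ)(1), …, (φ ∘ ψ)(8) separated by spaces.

5 7 4 6 1 3 2 8

(φ ∘ ψ)(x) = φ(ψ(x)). Computing each image: φ(ψ(1)) = φ(8) = 5, φ(ψ(2)) = φ(7) = 7, φ(ψ(3)) = φ(6) = 4, φ(ψ(4)) = φ(4) = 6, φ(ψ(5)) = φ(3) = 1, φ(ψ(6)) = φ(5) = 3, φ(ψ(7)) = φ(2) = 2, φ(ψ(8)) = φ(1) = 8.
Hence φ ∘ ψ = [5 7 4 6 1 3 2 8].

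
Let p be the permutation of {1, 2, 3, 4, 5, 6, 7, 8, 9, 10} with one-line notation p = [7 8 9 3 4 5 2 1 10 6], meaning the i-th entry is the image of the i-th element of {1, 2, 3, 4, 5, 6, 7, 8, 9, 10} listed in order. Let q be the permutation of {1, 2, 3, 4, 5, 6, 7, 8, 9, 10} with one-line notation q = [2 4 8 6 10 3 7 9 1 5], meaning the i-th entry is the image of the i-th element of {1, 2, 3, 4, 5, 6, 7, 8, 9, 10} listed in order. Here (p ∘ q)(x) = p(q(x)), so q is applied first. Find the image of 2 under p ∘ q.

3

q(2) = 4, then p(4) = 3; composing gives (p ∘ q)(2) = 3.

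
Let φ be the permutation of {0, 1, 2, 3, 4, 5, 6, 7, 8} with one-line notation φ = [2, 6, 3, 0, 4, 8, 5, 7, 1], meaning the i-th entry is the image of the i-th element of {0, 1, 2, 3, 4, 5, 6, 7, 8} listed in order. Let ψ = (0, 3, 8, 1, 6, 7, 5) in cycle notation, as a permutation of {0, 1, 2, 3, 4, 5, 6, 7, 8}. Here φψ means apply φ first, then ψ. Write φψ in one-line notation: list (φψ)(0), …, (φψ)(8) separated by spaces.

(φψ)(x) = ψ(φ(x)). Computing each image: ψ(φ(0)) = ψ(2) = 2, ψ(φ(1)) = ψ(6) = 7, ψ(φ(2)) = ψ(3) = 8, ψ(φ(3)) = ψ(0) = 3, ψ(φ(4)) = ψ(4) = 4, ψ(φ(5)) = ψ(8) = 1, ψ(φ(6)) = ψ(5) = 0, ψ(φ(7)) = ψ(7) = 5, ψ(φ(8)) = ψ(1) = 6.
Hence φψ = [2 7 8 3 4 1 0 5 6].

2 7 8 3 4 1 0 5 6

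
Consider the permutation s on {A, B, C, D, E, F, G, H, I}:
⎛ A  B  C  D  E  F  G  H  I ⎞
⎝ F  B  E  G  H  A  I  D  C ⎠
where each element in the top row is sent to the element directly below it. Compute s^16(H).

Tracing H → D → … returns to H after 6 steps, so H lies in a 6-cycle (C E H D G I).
On a 6-cycle, s^6 is the identity, so s^16 = s^4 there (16 ≡ 4 mod 6).
Advancing 4 steps from H: H → D → G → I → C.

C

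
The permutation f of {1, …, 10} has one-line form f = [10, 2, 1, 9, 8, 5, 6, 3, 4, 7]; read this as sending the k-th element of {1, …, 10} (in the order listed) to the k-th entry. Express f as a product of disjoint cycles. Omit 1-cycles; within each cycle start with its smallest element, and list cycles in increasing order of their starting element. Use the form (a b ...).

From 1: 1 → 10 → 7 → 6 → 5 → 8 → 3 → 1, closing the cycle (1 10 7 6 5 8 3).
Continuing from each remaining unvisited element yields (1 10 7 6 5 8 3)(4 9).

(1 10 7 6 5 8 3)(4 9)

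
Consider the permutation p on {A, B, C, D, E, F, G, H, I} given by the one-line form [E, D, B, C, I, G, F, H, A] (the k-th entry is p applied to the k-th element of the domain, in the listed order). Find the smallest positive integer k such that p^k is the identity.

The disjoint-cycle form of p has cycle lengths 3, 3, 2, 1.
The order of p is the least common multiple of its cycle lengths: lcm(3, 3, 2) = 6.

6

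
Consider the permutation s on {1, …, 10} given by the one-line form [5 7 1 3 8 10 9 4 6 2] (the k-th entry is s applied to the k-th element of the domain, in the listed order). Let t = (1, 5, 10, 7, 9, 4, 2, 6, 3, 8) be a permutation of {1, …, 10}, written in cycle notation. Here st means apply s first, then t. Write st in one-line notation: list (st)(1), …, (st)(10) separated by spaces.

10 9 5 8 1 7 4 2 3 6

(st)(x) = t(s(x)). Computing each image: t(s(1)) = t(5) = 10, t(s(2)) = t(7) = 9, t(s(3)) = t(1) = 5, t(s(4)) = t(3) = 8, t(s(5)) = t(8) = 1, t(s(6)) = t(10) = 7, t(s(7)) = t(9) = 4, t(s(8)) = t(4) = 2, t(s(9)) = t(6) = 3, t(s(10)) = t(2) = 6.
Hence st = [10 9 5 8 1 7 4 2 3 6].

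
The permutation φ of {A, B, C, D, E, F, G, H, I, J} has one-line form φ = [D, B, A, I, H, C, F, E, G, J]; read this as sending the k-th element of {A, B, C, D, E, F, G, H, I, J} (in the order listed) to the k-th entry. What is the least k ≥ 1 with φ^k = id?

6

The disjoint-cycle form of φ has cycle lengths 6, 2, 1, 1.
The order of φ is the least common multiple of its cycle lengths: lcm(6, 2) = 6.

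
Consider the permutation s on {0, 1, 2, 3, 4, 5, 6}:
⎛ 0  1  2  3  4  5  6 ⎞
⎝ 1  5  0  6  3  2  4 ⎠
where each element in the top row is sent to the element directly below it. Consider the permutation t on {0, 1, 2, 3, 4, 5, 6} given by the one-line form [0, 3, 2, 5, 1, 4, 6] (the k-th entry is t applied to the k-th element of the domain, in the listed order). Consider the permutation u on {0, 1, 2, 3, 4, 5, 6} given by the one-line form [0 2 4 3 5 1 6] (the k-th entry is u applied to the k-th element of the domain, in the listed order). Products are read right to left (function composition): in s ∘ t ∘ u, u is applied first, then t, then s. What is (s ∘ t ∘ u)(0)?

1

Apply the permutations in order: u(0) = 0, then t(0) = 0, then s(0) = 1. So (s ∘ t ∘ u)(0) = 1.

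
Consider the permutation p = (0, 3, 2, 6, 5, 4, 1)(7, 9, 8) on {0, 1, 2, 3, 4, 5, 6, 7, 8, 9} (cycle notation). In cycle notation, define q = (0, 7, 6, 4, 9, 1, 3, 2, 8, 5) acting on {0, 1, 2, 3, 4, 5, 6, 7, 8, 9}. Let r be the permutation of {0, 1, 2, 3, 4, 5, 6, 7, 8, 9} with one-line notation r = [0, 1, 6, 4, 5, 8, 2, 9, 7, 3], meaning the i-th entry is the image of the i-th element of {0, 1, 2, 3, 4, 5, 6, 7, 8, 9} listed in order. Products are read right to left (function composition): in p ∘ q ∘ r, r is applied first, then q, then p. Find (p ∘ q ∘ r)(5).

4

Apply the permutations in order: r(5) = 8, then q(8) = 5, then p(5) = 4. So (p ∘ q ∘ r)(5) = 4.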